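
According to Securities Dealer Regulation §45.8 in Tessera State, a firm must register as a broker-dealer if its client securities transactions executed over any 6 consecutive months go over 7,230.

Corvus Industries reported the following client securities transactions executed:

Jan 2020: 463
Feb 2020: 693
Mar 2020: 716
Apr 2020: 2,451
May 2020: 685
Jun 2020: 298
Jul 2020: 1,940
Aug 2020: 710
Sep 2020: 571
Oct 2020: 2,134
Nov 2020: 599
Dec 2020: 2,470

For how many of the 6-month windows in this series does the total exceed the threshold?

Jan 2020–Jun 2020: 463 + 693 + 716 + 2,451 + 685 + 298 = 5,306 (under)
Feb 2020–Jul 2020: 693 + 716 + 2,451 + 685 + 298 + 1,940 = 6,783 (under)
Mar 2020–Aug 2020: 716 + 2,451 + 685 + 298 + 1,940 + 710 = 6,800 (under)
Apr 2020–Sep 2020: 2,451 + 685 + 298 + 1,940 + 710 + 571 = 6,655 (under)
May 2020–Oct 2020: 685 + 298 + 1,940 + 710 + 571 + 2,134 = 6,338 (under)
Jun 2020–Nov 2020: 298 + 1,940 + 710 + 571 + 2,134 + 599 = 6,252 (under)
Jul 2020–Dec 2020: 1,940 + 710 + 571 + 2,134 + 599 + 2,470 = 8,424 (over)
1 window exceeds the threshold.

1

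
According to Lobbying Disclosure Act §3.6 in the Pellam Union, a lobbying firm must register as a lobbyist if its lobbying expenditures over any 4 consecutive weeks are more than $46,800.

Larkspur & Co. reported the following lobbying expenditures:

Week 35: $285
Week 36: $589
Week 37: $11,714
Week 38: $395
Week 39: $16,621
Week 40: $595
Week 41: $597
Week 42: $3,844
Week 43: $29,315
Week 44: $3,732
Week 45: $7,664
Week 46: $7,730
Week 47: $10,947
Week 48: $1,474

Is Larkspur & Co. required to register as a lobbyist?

Week 35–Week 38: $285 + $589 + $11,714 + $395 = $12,983 (under)
Week 36–Week 39: $589 + $11,714 + $395 + $16,621 = $29,319 (under)
Week 37–Week 40: $11,714 + $395 + $16,621 + $595 = $29,325 (under)
Week 38–Week 41: $395 + $16,621 + $595 + $597 = $18,208 (under)
Week 39–Week 42: $16,621 + $595 + $597 + $3,844 = $21,657 (under)
Week 40–Week 43: $595 + $597 + $3,844 + $29,315 = $34,351 (under)
Week 41–Week 44: $597 + $3,844 + $29,315 + $3,732 = $37,488 (under)
Week 42–Week 45: $3,844 + $29,315 + $3,732 + $7,664 = $44,555 (under)
Week 43–Week 46: $29,315 + $3,732 + $7,664 + $7,730 = $48,441 (over)
Week 44–Week 47: $3,732 + $7,664 + $7,730 + $10,947 = $30,073 (under)
Week 45–Week 48: $7,664 + $7,730 + $10,947 + $1,474 = $27,815 (under)
At least one window exceeds $46,800.

Yes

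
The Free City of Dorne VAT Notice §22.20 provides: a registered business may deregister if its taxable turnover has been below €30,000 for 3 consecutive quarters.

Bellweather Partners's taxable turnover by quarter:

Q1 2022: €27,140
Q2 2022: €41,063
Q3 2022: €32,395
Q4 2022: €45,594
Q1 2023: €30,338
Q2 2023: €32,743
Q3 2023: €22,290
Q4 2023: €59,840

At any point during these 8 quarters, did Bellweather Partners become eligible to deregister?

No

Quarters below €30,000: Q1 2022, Q3 2023.
Longest run of consecutive quarters below the threshold: 1.
1 < 3, so Bellweather Partners never became eligible.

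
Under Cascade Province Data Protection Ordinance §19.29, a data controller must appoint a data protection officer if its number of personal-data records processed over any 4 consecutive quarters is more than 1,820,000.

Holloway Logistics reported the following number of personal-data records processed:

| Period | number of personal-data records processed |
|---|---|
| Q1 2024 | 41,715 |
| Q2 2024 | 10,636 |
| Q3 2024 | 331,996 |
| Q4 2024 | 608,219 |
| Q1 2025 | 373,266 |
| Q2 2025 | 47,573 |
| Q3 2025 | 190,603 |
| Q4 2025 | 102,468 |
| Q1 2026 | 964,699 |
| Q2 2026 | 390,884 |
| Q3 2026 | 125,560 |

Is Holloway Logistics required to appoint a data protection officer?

Q1 2024–Q4 2024: 41,715 + 10,636 + 331,996 + 608,219 = 992,566 (under)
Q2 2024–Q1 2025: 10,636 + 331,996 + 608,219 + 373,266 = 1,324,117 (under)
Q3 2024–Q2 2025: 331,996 + 608,219 + 373,266 + 47,573 = 1,361,054 (under)
Q4 2024–Q3 2025: 608,219 + 373,266 + 47,573 + 190,603 = 1,219,661 (under)
Q1 2025–Q4 2025: 373,266 + 47,573 + 190,603 + 102,468 = 713,910 (under)
Q2 2025–Q1 2026: 47,573 + 190,603 + 102,468 + 964,699 = 1,305,343 (under)
Q3 2025–Q2 2026: 190,603 + 102,468 + 964,699 + 390,884 = 1,648,654 (under)
Q4 2025–Q3 2026: 102,468 + 964,699 + 390,884 + 125,560 = 1,583,611 (under)
No window exceeds 1,820,000.

No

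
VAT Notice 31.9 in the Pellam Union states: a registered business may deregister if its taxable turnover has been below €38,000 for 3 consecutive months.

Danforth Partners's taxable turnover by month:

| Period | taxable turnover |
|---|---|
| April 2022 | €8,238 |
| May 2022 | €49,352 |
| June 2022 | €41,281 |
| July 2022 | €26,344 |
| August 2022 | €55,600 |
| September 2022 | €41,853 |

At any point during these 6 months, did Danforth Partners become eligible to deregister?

No

Months below €38,000: April 2022, July 2022.
Longest run of consecutive months below the threshold: 1.
1 < 3, so Danforth Partners never became eligible.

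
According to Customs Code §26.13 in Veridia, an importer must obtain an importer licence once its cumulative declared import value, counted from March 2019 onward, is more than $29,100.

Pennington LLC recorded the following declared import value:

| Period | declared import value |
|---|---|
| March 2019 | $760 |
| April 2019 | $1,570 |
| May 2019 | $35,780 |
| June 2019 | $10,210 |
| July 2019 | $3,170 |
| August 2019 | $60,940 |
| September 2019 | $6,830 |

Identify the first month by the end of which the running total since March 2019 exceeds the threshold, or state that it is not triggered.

Through March 2019: $760
Through April 2019: $2,330
Through May 2019: $38,110 ← exceeds threshold

May 2019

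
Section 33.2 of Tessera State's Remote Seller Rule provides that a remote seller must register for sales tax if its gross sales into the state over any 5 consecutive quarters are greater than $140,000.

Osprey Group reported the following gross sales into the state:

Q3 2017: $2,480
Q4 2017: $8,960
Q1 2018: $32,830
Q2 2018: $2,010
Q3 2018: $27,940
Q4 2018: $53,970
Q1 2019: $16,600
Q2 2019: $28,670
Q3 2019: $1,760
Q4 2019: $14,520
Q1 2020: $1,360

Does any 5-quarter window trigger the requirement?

No

Q3 2017–Q3 2018: $2,480 + $8,960 + $32,830 + $2,010 + $27,940 = $74,220 (under)
Q4 2017–Q4 2018: $8,960 + $32,830 + $2,010 + $27,940 + $53,970 = $125,710 (under)
Q1 2018–Q1 2019: $32,830 + $2,010 + $27,940 + $53,970 + $16,600 = $133,350 (under)
Q2 2018–Q2 2019: $2,010 + $27,940 + $53,970 + $16,600 + $28,670 = $129,190 (under)
Q3 2018–Q3 2019: $27,940 + $53,970 + $16,600 + $28,670 + $1,760 = $128,940 (under)
Q4 2018–Q4 2019: $53,970 + $16,600 + $28,670 + $1,760 + $14,520 = $115,520 (under)
Q1 2019–Q1 2020: $16,600 + $28,670 + $1,760 + $14,520 + $1,360 = $62,910 (under)
No window exceeds $140,000.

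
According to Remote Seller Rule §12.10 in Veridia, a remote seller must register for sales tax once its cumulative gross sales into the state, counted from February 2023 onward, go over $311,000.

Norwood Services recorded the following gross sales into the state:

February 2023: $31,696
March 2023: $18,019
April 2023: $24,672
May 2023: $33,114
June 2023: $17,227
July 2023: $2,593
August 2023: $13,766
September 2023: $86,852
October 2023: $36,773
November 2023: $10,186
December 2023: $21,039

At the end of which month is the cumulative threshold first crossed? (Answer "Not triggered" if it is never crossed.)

Not triggered

Through February 2023: $31,696
Through March 2023: $49,715
Through April 2023: $74,387
Through May 2023: $107,501
Through June 2023: $124,728
Through July 2023: $127,321
Through August 2023: $141,087
Through September 2023: $227,939
Through October 2023: $264,712
Through November 2023: $274,898
Through December 2023: $295,937
Final cumulative total $295,937 ≤ $311,000; the threshold is never exceeded.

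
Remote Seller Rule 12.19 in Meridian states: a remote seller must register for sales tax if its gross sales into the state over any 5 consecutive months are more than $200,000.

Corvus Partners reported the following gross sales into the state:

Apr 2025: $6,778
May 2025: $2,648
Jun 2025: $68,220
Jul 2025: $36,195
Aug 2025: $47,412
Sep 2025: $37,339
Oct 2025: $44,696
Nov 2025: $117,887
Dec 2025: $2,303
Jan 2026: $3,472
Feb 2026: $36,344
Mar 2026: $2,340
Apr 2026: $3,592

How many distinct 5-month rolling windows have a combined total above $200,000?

5

Apr 2025–Aug 2025: $6,778 + $2,648 + $68,220 + $36,195 + $47,412 = $161,253 (under)
May 2025–Sep 2025: $2,648 + $68,220 + $36,195 + $47,412 + $37,339 = $191,814 (under)
Jun 2025–Oct 2025: $68,220 + $36,195 + $47,412 + $37,339 + $44,696 = $233,862 (over)
Jul 2025–Nov 2025: $36,195 + $47,412 + $37,339 + $44,696 + $117,887 = $283,529 (over)
Aug 2025–Dec 2025: $47,412 + $37,339 + $44,696 + $117,887 + $2,303 = $249,637 (over)
Sep 2025–Jan 2026: $37,339 + $44,696 + $117,887 + $2,303 + $3,472 = $205,697 (over)
Oct 2025–Feb 2026: $44,696 + $117,887 + $2,303 + $3,472 + $36,344 = $204,702 (over)
Nov 2025–Mar 2026: $117,887 + $2,303 + $3,472 + $36,344 + $2,340 = $162,346 (under)
Dec 2025–Apr 2026: $2,303 + $3,472 + $36,344 + $2,340 + $3,592 = $48,051 (under)
5 windows exceed the threshold.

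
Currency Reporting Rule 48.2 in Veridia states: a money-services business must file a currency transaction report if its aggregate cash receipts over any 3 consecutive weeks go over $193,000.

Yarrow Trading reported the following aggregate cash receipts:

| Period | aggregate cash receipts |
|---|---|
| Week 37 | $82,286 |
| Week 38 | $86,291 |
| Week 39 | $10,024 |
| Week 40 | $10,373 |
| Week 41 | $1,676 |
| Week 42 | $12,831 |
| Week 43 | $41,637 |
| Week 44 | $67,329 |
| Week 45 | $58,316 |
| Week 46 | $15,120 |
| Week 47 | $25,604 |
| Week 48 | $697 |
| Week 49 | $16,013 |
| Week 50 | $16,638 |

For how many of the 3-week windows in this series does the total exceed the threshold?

Week 37–Week 39: $82,286 + $86,291 + $10,024 = $178,601 (under)
Week 38–Week 40: $86,291 + $10,024 + $10,373 = $106,688 (under)
Week 39–Week 41: $10,024 + $10,373 + $1,676 = $22,073 (under)
Week 40–Week 42: $10,373 + $1,676 + $12,831 = $24,880 (under)
Week 41–Week 43: $1,676 + $12,831 + $41,637 = $56,144 (under)
Week 42–Week 44: $12,831 + $41,637 + $67,329 = $121,797 (under)
Week 43–Week 45: $41,637 + $67,329 + $58,316 = $167,282 (under)
Week 44–Week 46: $67,329 + $58,316 + $15,120 = $140,765 (under)
Week 45–Week 47: $58,316 + $15,120 + $25,604 = $99,040 (under)
Week 46–Week 48: $15,120 + $25,604 + $697 = $41,421 (under)
Week 47–Week 49: $25,604 + $697 + $16,013 = $42,314 (under)
Week 48–Week 50: $697 + $16,013 + $16,638 = $33,348 (under)
0 windows exceed the threshold.

0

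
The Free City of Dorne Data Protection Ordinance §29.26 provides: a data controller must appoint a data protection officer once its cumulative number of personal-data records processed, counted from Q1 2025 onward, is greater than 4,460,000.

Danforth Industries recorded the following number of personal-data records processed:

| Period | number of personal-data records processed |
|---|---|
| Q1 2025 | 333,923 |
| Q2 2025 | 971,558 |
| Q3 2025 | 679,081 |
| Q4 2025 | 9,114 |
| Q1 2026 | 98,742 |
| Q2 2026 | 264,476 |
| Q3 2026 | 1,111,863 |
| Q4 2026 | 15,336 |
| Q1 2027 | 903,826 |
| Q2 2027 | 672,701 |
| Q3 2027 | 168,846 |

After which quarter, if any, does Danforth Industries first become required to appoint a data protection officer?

Q2 2027

Through Q1 2025: 333,923
Through Q2 2025: 1,305,481
Through Q3 2025: 1,984,562
Through Q4 2025: 1,993,676
Through Q1 2026: 2,092,418
Through Q2 2026: 2,356,894
Through Q3 2026: 3,468,757
Through Q4 2026: 3,484,093
Through Q1 2027: 4,387,919
Through Q2 2027: 5,060,620 ← exceeds threshold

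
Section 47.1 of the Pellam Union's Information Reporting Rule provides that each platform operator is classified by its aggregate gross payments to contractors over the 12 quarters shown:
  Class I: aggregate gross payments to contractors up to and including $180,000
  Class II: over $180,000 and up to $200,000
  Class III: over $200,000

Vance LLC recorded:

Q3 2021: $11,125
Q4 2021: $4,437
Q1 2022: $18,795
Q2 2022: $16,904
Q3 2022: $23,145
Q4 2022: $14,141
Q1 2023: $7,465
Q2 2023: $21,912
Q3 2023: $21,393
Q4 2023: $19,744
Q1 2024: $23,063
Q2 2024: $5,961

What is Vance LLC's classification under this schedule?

Aggregate gross payments to contractors: $11,125 + $4,437 + $18,795 + $16,904 + $23,145 + $14,141 + $7,465 + $21,912 + $21,393 + $19,744 + $23,063 + $5,961 = $188,085.
$180,000 < $188,085 ≤ $200,000, so Class II applies.

Class II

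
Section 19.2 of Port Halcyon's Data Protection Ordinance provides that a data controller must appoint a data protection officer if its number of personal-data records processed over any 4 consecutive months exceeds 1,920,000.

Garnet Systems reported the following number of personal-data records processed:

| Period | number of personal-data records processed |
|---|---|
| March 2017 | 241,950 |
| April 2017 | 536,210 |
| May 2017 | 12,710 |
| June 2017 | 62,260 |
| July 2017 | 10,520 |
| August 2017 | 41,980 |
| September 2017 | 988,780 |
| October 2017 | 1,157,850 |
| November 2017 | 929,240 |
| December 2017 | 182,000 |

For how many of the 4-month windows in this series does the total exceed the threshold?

3

March 2017–June 2017: 241,950 + 536,210 + 12,710 + 62,260 = 853,130 (under)
April 2017–July 2017: 536,210 + 12,710 + 62,260 + 10,520 = 621,700 (under)
May 2017–August 2017: 12,710 + 62,260 + 10,520 + 41,980 = 127,470 (under)
June 2017–September 2017: 62,260 + 10,520 + 41,980 + 988,780 = 1,103,540 (under)
July 2017–October 2017: 10,520 + 41,980 + 988,780 + 1,157,850 = 2,199,130 (over)
August 2017–November 2017: 41,980 + 988,780 + 1,157,850 + 929,240 = 3,117,850 (over)
September 2017–December 2017: 988,780 + 1,157,850 + 929,240 + 182,000 = 3,257,870 (over)
3 windows exceed the threshold.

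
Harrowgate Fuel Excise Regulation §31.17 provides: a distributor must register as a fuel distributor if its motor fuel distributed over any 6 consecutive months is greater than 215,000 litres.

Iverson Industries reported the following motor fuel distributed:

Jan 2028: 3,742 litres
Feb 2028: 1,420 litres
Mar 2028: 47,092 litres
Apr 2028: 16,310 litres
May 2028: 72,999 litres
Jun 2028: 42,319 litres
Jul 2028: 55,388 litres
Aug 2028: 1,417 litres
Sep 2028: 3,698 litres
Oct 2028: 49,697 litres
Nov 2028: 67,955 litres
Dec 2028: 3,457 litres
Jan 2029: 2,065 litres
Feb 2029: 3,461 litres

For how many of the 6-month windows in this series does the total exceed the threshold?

Jan 2028–Jun 2028: 3,742 litres + 1,420 litres + 47,092 litres + 16,310 litres + 72,999 litres + 42,319 litres = 183,882 litres (under)
Feb 2028–Jul 2028: 1,420 litres + 47,092 litres + 16,310 litres + 72,999 litres + 42,319 litres + 55,388 litres = 235,528 litres (over)
Mar 2028–Aug 2028: 47,092 litres + 16,310 litres + 72,999 litres + 42,319 litres + 55,388 litres + 1,417 litres = 235,525 litres (over)
Apr 2028–Sep 2028: 16,310 litres + 72,999 litres + 42,319 litres + 55,388 litres + 1,417 litres + 3,698 litres = 192,131 litres (under)
May 2028–Oct 2028: 72,999 litres + 42,319 litres + 55,388 litres + 1,417 litres + 3,698 litres + 49,697 litres = 225,518 litres (over)
Jun 2028–Nov 2028: 42,319 litres + 55,388 litres + 1,417 litres + 3,698 litres + 49,697 litres + 67,955 litres = 220,474 litres (over)
Jul 2028–Dec 2028: 55,388 litres + 1,417 litres + 3,698 litres + 49,697 litres + 67,955 litres + 3,457 litres = 181,612 litres (under)
Aug 2028–Jan 2029: 1,417 litres + 3,698 litres + 49,697 litres + 67,955 litres + 3,457 litres + 2,065 litres = 128,289 litres (under)
Sep 2028–Feb 2029: 3,698 litres + 49,697 litres + 67,955 litres + 3,457 litres + 2,065 litres + 3,461 litres = 130,333 litres (under)
4 windows exceed the threshold.

4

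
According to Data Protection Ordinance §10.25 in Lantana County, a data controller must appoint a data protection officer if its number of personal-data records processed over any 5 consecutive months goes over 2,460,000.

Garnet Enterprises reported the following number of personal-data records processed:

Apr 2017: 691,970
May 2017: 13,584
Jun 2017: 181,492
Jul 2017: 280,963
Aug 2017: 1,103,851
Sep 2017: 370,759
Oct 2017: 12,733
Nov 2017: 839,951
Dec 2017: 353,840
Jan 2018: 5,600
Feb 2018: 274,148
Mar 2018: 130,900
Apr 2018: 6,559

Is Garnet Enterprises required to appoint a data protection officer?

Apr 2017–Aug 2017: 691,970 + 13,584 + 181,492 + 280,963 + 1,103,851 = 2,271,860 (under)
May 2017–Sep 2017: 13,584 + 181,492 + 280,963 + 1,103,851 + 370,759 = 1,950,649 (under)
Jun 2017–Oct 2017: 181,492 + 280,963 + 1,103,851 + 370,759 + 12,733 = 1,949,798 (under)
Jul 2017–Nov 2017: 280,963 + 1,103,851 + 370,759 + 12,733 + 839,951 = 2,608,257 (over)
Aug 2017–Dec 2017: 1,103,851 + 370,759 + 12,733 + 839,951 + 353,840 = 2,681,134 (over)
Sep 2017–Jan 2018: 370,759 + 12,733 + 839,951 + 353,840 + 5,600 = 1,582,883 (under)
Oct 2017–Feb 2018: 12,733 + 839,951 + 353,840 + 5,600 + 274,148 = 1,486,272 (under)
Nov 2017–Mar 2018: 839,951 + 353,840 + 5,600 + 274,148 + 130,900 = 1,604,439 (under)
Dec 2017–Apr 2018: 353,840 + 5,600 + 274,148 + 130,900 + 6,559 = 771,047 (under)
At least one window exceeds 2,460,000.

Yes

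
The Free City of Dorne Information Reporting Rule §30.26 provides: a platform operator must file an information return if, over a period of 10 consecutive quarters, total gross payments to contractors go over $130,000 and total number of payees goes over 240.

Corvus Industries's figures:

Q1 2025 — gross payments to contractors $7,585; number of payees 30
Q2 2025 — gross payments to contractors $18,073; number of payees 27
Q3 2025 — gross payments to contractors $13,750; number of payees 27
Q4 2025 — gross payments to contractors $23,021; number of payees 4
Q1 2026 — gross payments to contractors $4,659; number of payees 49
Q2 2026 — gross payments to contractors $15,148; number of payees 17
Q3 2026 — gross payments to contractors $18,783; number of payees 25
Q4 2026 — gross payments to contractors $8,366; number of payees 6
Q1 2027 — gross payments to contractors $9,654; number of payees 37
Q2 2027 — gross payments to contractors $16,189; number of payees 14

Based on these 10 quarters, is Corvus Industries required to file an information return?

No

Total gross payments to contractors: $7,585 + $18,073 + $13,750 + $23,021 + $4,659 + $15,148 + $18,783 + $8,366 + $9,654 + $16,189 = $135,228 (> $130,000).
Total number of payees: 30 + 27 + 27 + 4 + 49 + 17 + 25 + 6 + 37 + 14 = 236 (≤ 240).
The test is 'and': the rule requires both, and at least one is not exceeded.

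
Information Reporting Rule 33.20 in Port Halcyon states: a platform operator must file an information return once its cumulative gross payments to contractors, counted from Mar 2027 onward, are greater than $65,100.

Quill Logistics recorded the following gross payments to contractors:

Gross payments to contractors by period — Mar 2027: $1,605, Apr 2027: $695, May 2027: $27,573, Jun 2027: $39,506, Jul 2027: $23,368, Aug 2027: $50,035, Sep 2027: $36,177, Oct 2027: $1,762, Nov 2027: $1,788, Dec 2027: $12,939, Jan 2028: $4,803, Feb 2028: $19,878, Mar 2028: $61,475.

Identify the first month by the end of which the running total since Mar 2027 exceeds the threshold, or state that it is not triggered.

Jun 2027

Through Mar 2027: $1,605
Through Apr 2027: $2,300
Through May 2027: $29,873
Through Jun 2027: $69,379 ← exceeds threshold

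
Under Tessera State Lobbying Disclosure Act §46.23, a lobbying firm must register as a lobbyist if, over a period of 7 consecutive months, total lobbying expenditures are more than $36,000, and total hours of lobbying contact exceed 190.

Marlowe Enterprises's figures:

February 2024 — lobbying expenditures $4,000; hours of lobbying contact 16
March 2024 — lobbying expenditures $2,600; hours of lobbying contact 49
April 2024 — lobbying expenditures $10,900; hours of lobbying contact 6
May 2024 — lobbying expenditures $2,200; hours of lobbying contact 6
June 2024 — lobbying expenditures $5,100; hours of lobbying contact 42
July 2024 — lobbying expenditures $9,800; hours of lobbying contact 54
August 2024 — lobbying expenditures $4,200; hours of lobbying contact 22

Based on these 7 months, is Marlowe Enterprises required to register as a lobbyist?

Total lobbying expenditures: $4,000 + $2,600 + $10,900 + $2,200 + $5,100 + $9,800 + $4,200 = $38,800 (> $36,000).
Total hours of lobbying contact: 16 + 49 + 6 + 6 + 42 + 54 + 22 = 195 (> 190).
The test is 'and': both thresholds are exceeded.

Yes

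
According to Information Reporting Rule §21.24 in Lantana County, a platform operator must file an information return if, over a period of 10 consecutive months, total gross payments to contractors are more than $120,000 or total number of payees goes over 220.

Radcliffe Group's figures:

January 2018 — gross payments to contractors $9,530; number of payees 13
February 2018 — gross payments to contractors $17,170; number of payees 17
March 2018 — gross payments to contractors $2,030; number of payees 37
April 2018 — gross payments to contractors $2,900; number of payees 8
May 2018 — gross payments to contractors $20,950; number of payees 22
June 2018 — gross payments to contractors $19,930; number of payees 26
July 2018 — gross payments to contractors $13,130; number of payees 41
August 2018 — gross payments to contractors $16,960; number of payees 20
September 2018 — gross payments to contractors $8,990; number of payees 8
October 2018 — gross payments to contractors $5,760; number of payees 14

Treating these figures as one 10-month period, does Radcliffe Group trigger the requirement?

Total gross payments to contractors: $9,530 + $17,170 + $2,030 + $2,900 + $20,950 + $19,930 + $13,130 + $16,960 + $8,990 + $5,760 = $117,350 (≤ $120,000).
Total number of payees: 13 + 17 + 37 + 8 + 22 + 26 + 41 + 20 + 8 + 14 = 206 (≤ 220).
The test is 'or': neither threshold is exceeded.

No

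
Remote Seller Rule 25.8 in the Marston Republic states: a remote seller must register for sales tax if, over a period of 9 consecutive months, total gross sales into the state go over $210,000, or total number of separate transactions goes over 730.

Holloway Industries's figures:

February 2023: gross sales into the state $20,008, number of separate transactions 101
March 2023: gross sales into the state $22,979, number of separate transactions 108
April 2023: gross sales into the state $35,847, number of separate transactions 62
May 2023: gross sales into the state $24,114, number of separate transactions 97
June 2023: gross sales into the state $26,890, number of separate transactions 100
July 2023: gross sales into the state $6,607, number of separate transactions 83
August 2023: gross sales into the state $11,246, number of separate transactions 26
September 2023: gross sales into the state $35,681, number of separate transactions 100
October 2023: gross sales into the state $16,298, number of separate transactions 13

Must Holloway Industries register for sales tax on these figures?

Total gross sales into the state: $20,008 + $22,979 + $35,847 + $24,114 + $26,890 + $6,607 + $11,246 + $35,681 + $16,298 = $199,670 (≤ $210,000).
Total number of separate transactions: 101 + 108 + 62 + 97 + 100 + 83 + 26 + 100 + 13 = 690 (≤ 730).
The test is 'or': neither threshold is exceeded.

No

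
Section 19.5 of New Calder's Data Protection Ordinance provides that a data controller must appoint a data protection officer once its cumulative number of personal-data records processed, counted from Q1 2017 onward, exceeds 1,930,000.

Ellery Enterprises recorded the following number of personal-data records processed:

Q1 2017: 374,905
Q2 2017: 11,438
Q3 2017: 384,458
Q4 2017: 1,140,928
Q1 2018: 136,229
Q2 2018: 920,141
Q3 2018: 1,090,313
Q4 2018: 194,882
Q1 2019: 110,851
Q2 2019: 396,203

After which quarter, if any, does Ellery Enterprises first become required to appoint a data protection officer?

Through Q1 2017: 374,905
Through Q2 2017: 386,343
Through Q3 2017: 770,801
Through Q4 2017: 1,911,729
Through Q1 2018: 2,047,958 ← exceeds threshold

Q1 2018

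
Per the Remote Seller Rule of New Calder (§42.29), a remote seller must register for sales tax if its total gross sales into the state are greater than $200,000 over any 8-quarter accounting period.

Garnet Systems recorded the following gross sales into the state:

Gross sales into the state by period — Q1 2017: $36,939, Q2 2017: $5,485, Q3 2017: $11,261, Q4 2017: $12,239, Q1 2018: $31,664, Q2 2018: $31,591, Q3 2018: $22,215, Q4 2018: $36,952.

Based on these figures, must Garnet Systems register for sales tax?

No

Total gross sales into the state: $36,939 + $5,485 + $11,261 + $12,239 + $31,664 + $31,591 + $22,215 + $36,952 = $188,346.
$188,346 ≤ $200,000, so the threshold is not exceeded.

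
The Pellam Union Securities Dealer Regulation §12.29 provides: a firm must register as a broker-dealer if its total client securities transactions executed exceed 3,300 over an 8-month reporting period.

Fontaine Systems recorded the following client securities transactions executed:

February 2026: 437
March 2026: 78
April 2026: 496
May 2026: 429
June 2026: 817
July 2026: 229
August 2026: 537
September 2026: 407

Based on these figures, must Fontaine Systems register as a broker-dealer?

Yes

Total client securities transactions executed: 437 + 78 + 496 + 429 + 817 + 229 + 537 + 407 = 3,430.
3,430 > 3,300, so the threshold is exceeded.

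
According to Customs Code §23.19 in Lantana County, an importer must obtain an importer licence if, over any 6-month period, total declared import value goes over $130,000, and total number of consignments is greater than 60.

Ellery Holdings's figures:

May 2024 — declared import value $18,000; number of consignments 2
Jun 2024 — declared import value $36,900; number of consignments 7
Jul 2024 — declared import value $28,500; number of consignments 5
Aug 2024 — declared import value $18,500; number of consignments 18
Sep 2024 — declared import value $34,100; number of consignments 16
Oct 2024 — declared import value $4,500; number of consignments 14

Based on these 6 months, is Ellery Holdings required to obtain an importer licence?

Total declared import value: $18,000 + $36,900 + $28,500 + $18,500 + $34,100 + $4,500 = $140,500 (> $130,000).
Total number of consignments: 2 + 7 + 5 + 18 + 16 + 14 = 62 (> 60).
The test is 'and': both thresholds are exceeded.

Yes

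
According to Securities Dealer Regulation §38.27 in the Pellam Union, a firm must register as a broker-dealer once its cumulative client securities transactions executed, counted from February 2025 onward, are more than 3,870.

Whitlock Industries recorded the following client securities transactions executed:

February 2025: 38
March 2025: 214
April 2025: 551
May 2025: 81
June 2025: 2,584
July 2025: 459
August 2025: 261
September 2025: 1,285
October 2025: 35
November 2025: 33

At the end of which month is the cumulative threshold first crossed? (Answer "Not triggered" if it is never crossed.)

Through February 2025: 38
Through March 2025: 252
Through April 2025: 803
Through May 2025: 884
Through June 2025: 3,468
Through July 2025: 3,927 ← exceeds threshold

July 2025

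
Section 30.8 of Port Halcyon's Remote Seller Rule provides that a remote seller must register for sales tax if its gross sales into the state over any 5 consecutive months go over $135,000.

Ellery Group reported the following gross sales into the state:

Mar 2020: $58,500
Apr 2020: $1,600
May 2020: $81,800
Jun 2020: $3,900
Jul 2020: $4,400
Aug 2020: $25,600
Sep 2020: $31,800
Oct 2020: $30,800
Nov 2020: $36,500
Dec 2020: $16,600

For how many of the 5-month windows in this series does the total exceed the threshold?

3

Mar 2020–Jul 2020: $58,500 + $1,600 + $81,800 + $3,900 + $4,400 = $150,200 (over)
Apr 2020–Aug 2020: $1,600 + $81,800 + $3,900 + $4,400 + $25,600 = $117,300 (under)
May 2020–Sep 2020: $81,800 + $3,900 + $4,400 + $25,600 + $31,800 = $147,500 (over)
Jun 2020–Oct 2020: $3,900 + $4,400 + $25,600 + $31,800 + $30,800 = $96,500 (under)
Jul 2020–Nov 2020: $4,400 + $25,600 + $31,800 + $30,800 + $36,500 = $129,100 (under)
Aug 2020–Dec 2020: $25,600 + $31,800 + $30,800 + $36,500 + $16,600 = $141,300 (over)
3 windows exceed the threshold.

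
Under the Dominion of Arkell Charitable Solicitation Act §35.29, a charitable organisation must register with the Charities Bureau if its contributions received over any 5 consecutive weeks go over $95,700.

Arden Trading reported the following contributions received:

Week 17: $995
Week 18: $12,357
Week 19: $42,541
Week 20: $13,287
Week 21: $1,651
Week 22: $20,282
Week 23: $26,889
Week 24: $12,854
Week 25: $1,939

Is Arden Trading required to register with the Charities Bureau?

Yes

Week 17–Week 21: $995 + $12,357 + $42,541 + $13,287 + $1,651 = $70,831 (under)
Week 18–Week 22: $12,357 + $42,541 + $13,287 + $1,651 + $20,282 = $90,118 (under)
Week 19–Week 23: $42,541 + $13,287 + $1,651 + $20,282 + $26,889 = $104,650 (over)
Week 20–Week 24: $13,287 + $1,651 + $20,282 + $26,889 + $12,854 = $74,963 (under)
Week 21–Week 25: $1,651 + $20,282 + $26,889 + $12,854 + $1,939 = $63,615 (under)
At least one window exceeds $95,700.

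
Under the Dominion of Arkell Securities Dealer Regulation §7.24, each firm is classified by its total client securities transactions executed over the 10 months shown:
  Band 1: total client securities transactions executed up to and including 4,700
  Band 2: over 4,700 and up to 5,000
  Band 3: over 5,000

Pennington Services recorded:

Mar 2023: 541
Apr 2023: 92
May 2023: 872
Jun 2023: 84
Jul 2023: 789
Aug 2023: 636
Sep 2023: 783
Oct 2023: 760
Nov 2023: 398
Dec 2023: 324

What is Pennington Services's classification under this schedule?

Total client securities transactions executed: 541 + 92 + 872 + 84 + 789 + 636 + 783 + 760 + 398 + 324 = 5,279.
5,279 > 5,000, so Band 3 applies.

Band 3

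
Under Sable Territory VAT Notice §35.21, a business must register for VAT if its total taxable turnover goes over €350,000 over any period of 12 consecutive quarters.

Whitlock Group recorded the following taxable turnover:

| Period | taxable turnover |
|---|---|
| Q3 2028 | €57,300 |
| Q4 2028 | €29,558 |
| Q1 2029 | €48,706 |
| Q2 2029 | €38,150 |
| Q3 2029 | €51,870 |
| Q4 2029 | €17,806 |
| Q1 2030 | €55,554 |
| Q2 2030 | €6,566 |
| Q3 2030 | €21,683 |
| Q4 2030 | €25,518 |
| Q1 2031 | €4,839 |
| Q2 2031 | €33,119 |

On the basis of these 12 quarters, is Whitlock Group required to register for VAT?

Yes

Total taxable turnover: €57,300 + €29,558 + €48,706 + €38,150 + €51,870 + €17,806 + €55,554 + €6,566 + €21,683 + €25,518 + €4,839 + €33,119 = €390,669.
€390,669 > €350,000, so the threshold is exceeded.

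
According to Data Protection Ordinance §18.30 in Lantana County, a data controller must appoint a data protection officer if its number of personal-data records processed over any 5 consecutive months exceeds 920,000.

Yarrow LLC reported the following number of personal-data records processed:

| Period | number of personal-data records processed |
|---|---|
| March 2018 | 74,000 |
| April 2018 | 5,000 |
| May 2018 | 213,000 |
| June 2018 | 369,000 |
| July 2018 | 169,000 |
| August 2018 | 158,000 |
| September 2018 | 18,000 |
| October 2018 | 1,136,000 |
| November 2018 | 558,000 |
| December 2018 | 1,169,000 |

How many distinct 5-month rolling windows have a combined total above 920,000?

March 2018–July 2018: 74,000 + 5,000 + 213,000 + 369,000 + 169,000 = 830,000 (under)
April 2018–August 2018: 5,000 + 213,000 + 369,000 + 169,000 + 158,000 = 914,000 (under)
May 2018–September 2018: 213,000 + 369,000 + 169,000 + 158,000 + 18,000 = 927,000 (over)
June 2018–October 2018: 369,000 + 169,000 + 158,000 + 18,000 + 1,136,000 = 1,850,000 (over)
July 2018–November 2018: 169,000 + 158,000 + 18,000 + 1,136,000 + 558,000 = 2,039,000 (over)
August 2018–December 2018: 158,000 + 18,000 + 1,136,000 + 558,000 + 1,169,000 = 3,039,000 (over)
4 windows exceed the threshold.

4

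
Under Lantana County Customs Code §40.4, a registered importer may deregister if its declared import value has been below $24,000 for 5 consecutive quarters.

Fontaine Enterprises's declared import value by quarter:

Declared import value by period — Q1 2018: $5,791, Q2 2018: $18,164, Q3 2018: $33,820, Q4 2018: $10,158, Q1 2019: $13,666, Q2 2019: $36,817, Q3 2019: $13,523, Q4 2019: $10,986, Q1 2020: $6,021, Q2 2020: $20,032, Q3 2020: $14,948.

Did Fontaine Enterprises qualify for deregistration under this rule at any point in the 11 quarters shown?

Quarters below $24,000: Q1 2018, Q2 2018, Q4 2018, Q1 2019, Q3 2019, Q4 2019, Q1 2020, Q2 2020, Q3 2020.
Longest run of consecutive quarters below the threshold: 5.
5 ≥ 5, so Fontaine Enterprises became eligible.

Yes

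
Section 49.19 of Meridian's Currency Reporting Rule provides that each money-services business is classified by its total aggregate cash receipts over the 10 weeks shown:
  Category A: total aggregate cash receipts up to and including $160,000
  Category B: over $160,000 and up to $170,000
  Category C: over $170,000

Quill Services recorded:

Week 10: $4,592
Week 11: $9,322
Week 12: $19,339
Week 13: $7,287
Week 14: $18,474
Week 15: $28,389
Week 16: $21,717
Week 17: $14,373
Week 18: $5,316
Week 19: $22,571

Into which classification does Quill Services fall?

Total aggregate cash receipts: $4,592 + $9,322 + $19,339 + $7,287 + $18,474 + $28,389 + $21,717 + $14,373 + $5,316 + $22,571 = $151,380.
$151,380 ≤ $160,000, so Category A applies.

Category A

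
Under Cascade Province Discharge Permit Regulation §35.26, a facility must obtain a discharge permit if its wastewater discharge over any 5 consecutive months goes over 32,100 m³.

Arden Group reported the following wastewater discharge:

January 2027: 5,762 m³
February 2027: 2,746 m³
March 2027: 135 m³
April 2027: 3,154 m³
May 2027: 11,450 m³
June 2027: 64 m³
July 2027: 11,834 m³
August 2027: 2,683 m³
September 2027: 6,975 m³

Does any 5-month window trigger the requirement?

Yes

January 2027–May 2027: 5,762 m³ + 2,746 m³ + 135 m³ + 3,154 m³ + 11,450 m³ = 23,247 m³ (under)
February 2027–June 2027: 2,746 m³ + 135 m³ + 3,154 m³ + 11,450 m³ + 64 m³ = 17,549 m³ (under)
March 2027–July 2027: 135 m³ + 3,154 m³ + 11,450 m³ + 64 m³ + 11,834 m³ = 26,637 m³ (under)
April 2027–August 2027: 3,154 m³ + 11,450 m³ + 64 m³ + 11,834 m³ + 2,683 m³ = 29,185 m³ (under)
May 2027–September 2027: 11,450 m³ + 64 m³ + 11,834 m³ + 2,683 m³ + 6,975 m³ = 33,006 m³ (over)
At least one window exceeds 32,100 m³.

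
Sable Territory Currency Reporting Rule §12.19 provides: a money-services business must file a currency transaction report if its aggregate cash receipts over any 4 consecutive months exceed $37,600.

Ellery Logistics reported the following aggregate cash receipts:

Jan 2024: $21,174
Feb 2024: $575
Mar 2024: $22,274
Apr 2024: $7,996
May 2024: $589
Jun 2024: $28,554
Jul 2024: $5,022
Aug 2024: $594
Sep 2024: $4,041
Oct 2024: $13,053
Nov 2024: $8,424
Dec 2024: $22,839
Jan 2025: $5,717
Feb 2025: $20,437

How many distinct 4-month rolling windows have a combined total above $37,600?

Jan 2024–Apr 2024: $21,174 + $575 + $22,274 + $7,996 = $52,019 (over)
Feb 2024–May 2024: $575 + $22,274 + $7,996 + $589 = $31,434 (under)
Mar 2024–Jun 2024: $22,274 + $7,996 + $589 + $28,554 = $59,413 (over)
Apr 2024–Jul 2024: $7,996 + $589 + $28,554 + $5,022 = $42,161 (over)
May 2024–Aug 2024: $589 + $28,554 + $5,022 + $594 = $34,759 (under)
Jun 2024–Sep 2024: $28,554 + $5,022 + $594 + $4,041 = $38,211 (over)
Jul 2024–Oct 2024: $5,022 + $594 + $4,041 + $13,053 = $22,710 (under)
Aug 2024–Nov 2024: $594 + $4,041 + $13,053 + $8,424 = $26,112 (under)
Sep 2024–Dec 2024: $4,041 + $13,053 + $8,424 + $22,839 = $48,357 (over)
Oct 2024–Jan 2025: $13,053 + $8,424 + $22,839 + $5,717 = $50,033 (over)
Nov 2024–Feb 2025: $8,424 + $22,839 + $5,717 + $20,437 = $57,417 (over)
7 windows exceed the threshold.

7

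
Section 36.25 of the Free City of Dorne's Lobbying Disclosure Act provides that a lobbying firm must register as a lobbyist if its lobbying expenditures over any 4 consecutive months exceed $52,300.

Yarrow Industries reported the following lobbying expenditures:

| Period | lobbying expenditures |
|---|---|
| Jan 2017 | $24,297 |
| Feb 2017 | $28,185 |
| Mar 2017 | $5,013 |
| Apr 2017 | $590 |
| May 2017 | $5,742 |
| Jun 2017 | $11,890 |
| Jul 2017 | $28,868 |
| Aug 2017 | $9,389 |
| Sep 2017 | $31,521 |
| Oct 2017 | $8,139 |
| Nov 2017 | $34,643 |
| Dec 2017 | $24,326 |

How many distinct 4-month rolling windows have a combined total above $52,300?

6

Jan 2017–Apr 2017: $24,297 + $28,185 + $5,013 + $590 = $58,085 (over)
Feb 2017–May 2017: $28,185 + $5,013 + $590 + $5,742 = $39,530 (under)
Mar 2017–Jun 2017: $5,013 + $590 + $5,742 + $11,890 = $23,235 (under)
Apr 2017–Jul 2017: $590 + $5,742 + $11,890 + $28,868 = $47,090 (under)
May 2017–Aug 2017: $5,742 + $11,890 + $28,868 + $9,389 = $55,889 (over)
Jun 2017–Sep 2017: $11,890 + $28,868 + $9,389 + $31,521 = $81,668 (over)
Jul 2017–Oct 2017: $28,868 + $9,389 + $31,521 + $8,139 = $77,917 (over)
Aug 2017–Nov 2017: $9,389 + $31,521 + $8,139 + $34,643 = $83,692 (over)
Sep 2017–Dec 2017: $31,521 + $8,139 + $34,643 + $24,326 = $98,629 (over)
6 windows exceed the threshold.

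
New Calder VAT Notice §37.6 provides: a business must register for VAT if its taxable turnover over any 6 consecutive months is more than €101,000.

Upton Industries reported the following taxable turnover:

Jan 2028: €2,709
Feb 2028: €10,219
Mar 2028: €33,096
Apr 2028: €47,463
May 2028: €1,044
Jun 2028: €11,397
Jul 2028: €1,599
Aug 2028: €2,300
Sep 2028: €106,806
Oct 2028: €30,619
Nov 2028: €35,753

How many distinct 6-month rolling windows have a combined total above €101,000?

5

Jan 2028–Jun 2028: €2,709 + €10,219 + €33,096 + €47,463 + €1,044 + €11,397 = €105,928 (over)
Feb 2028–Jul 2028: €10,219 + €33,096 + €47,463 + €1,044 + €11,397 + €1,599 = €104,818 (over)
Mar 2028–Aug 2028: €33,096 + €47,463 + €1,044 + €11,397 + €1,599 + €2,300 = €96,899 (under)
Apr 2028–Sep 2028: €47,463 + €1,044 + €11,397 + €1,599 + €2,300 + €106,806 = €170,609 (over)
May 2028–Oct 2028: €1,044 + €11,397 + €1,599 + €2,300 + €106,806 + €30,619 = €153,765 (over)
Jun 2028–Nov 2028: €11,397 + €1,599 + €2,300 + €106,806 + €30,619 + €35,753 = €188,474 (over)
5 windows exceed the threshold.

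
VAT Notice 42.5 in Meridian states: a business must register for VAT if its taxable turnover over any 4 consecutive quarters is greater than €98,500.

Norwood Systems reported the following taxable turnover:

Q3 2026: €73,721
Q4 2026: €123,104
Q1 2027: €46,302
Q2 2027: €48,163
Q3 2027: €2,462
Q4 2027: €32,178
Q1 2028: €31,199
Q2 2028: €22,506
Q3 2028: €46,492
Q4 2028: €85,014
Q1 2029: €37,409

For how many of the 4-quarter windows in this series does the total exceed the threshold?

Q3 2026–Q2 2027: €73,721 + €123,104 + €46,302 + €48,163 = €291,290 (over)
Q4 2026–Q3 2027: €123,104 + €46,302 + €48,163 + €2,462 = €220,031 (over)
Q1 2027–Q4 2027: €46,302 + €48,163 + €2,462 + €32,178 = €129,105 (over)
Q2 2027–Q1 2028: €48,163 + €2,462 + €32,178 + €31,199 = €114,002 (over)
Q3 2027–Q2 2028: €2,462 + €32,178 + €31,199 + €22,506 = €88,345 (under)
Q4 2027–Q3 2028: €32,178 + €31,199 + €22,506 + €46,492 = €132,375 (over)
Q1 2028–Q4 2028: €31,199 + €22,506 + €46,492 + €85,014 = €185,211 (over)
Q2 2028–Q1 2029: €22,506 + €46,492 + €85,014 + €37,409 = €191,421 (over)
7 windows exceed the threshold.

7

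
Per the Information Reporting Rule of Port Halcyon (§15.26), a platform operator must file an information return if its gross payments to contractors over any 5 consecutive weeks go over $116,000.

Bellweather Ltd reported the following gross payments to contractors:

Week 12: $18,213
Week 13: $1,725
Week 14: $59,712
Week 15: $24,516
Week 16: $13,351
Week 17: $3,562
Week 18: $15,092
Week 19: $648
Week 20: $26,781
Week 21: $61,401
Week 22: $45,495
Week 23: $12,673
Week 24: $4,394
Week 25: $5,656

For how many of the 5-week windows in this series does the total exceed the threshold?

Week 12–Week 16: $18,213 + $1,725 + $59,712 + $24,516 + $13,351 = $117,517 (over)
Week 13–Week 17: $1,725 + $59,712 + $24,516 + $13,351 + $3,562 = $102,866 (under)
Week 14–Week 18: $59,712 + $24,516 + $13,351 + $3,562 + $15,092 = $116,233 (over)
Week 15–Week 19: $24,516 + $13,351 + $3,562 + $15,092 + $648 = $57,169 (under)
Week 16–Week 20: $13,351 + $3,562 + $15,092 + $648 + $26,781 = $59,434 (under)
Week 17–Week 21: $3,562 + $15,092 + $648 + $26,781 + $61,401 = $107,484 (under)
Week 18–Week 22: $15,092 + $648 + $26,781 + $61,401 + $45,495 = $149,417 (over)
Week 19–Week 23: $648 + $26,781 + $61,401 + $45,495 + $12,673 = $146,998 (over)
Week 20–Week 24: $26,781 + $61,401 + $45,495 + $12,673 + $4,394 = $150,744 (over)
Week 21–Week 25: $61,401 + $45,495 + $12,673 + $4,394 + $5,656 = $129,619 (over)
6 windows exceed the threshold.

6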